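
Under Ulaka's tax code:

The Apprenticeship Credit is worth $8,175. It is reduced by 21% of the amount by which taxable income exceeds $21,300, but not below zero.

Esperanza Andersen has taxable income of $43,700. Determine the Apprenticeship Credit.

Apprenticeship Credit: 21% of the $22,400 excess over $21,300 is $4,704; credit = $8,175 − $4,704 = $3,471.

$3,471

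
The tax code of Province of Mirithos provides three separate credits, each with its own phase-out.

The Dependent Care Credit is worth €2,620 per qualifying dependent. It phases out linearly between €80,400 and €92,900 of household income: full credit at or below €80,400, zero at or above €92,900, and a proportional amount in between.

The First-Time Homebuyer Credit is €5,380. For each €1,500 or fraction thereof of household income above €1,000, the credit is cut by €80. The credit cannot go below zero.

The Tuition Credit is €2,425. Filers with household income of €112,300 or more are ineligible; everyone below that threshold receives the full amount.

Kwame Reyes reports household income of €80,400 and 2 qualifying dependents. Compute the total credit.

Dependent Care Credit: base = 2 × €2,620 = €5,240. €80,400 is at or below the €80,400 threshold, so the full €5,240 applies.
First-Time Homebuyer Credit: income exceeds €1,000 by €79,400, which is 53 full-or-partial €1,500 increments; reduction = 53 × €80 = €4,240, leaving €1,140.
Tuition Credit: €80,400 is below the €112,300 cutoff, so the full €2,425 applies.
Total: €5,240 + €1,140 + €2,425 = €8,805.

€8,805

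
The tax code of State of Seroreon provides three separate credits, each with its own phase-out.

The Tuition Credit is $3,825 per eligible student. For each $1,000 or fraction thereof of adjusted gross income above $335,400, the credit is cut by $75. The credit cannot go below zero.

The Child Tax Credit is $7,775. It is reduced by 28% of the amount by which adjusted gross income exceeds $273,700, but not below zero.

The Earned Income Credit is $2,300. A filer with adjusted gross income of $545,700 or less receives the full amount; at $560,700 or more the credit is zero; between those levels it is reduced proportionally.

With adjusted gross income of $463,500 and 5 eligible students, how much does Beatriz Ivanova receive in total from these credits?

$11,750

Tuition Credit: base = 5 × $3,825 = $19,125. income exceeds $335,400 by $128,100, which is 129 full-or-partial $1,000 increments; reduction = 129 × $75 = $9,675, leaving $9,450.
Child Tax Credit: 28% of the $189,800 excess over $273,700 is $53,144 ≥ base, so the credit is $0.
Earned Income Credit: $463,500 is at or below the $545,700 threshold, so the full $2,300 applies.
Total: $9,450 + $0 + $2,300 = $11,750.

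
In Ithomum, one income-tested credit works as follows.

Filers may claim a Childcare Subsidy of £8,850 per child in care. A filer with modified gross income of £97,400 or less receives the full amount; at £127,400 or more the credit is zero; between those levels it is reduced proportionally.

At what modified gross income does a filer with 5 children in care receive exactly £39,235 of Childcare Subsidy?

Full credit = 5 × £8,850 = £44,250.
£39,235 is 39,235/44,250 of the full £44,250, so 5,015/44,250 of the £30,000 range has been used: income = £97,400 + £30,000 × 5,015/44,250 = £100,800.

£100,800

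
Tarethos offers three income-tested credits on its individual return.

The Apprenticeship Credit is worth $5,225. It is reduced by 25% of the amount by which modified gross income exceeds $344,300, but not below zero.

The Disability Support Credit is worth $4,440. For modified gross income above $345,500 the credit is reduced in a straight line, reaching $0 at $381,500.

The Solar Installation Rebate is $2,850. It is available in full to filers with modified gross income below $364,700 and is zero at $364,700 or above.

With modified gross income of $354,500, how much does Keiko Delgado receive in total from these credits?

Apprenticeship Credit: 25% of the $10,200 excess over $344,300 is $2,550; credit = $5,225 − $2,550 = $2,675.
Disability Support Credit: $354,500 is $9,000 into a $36,000 phase-out range, leaving 27,000/36,000 of the credit: $4,440 × 27,000/36,000 = $3,330.
Solar Installation Rebate: $354,500 is below the $364,700 cutoff, so the full $2,850 applies.
Total: $2,675 + $3,330 + $2,850 = $8,855.

$8,855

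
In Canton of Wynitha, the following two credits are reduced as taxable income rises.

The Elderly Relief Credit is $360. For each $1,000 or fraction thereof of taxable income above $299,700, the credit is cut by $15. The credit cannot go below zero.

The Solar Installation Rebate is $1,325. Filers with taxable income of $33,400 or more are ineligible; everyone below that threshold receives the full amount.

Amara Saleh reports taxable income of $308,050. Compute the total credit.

$225

Elderly Relief Credit: income exceeds $299,700 by $8,350, which is 9 full-or-partial $1,000 increments; reduction = 9 × $15 = $135, leaving $225.
Solar Installation Rebate: $308,050 meets or exceeds the $33,400 cutoff, so the credit is $0.
Total: $225 + $0 = $225.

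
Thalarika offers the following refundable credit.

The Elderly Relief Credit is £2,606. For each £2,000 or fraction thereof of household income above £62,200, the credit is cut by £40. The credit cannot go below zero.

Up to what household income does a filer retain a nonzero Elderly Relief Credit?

£192,200

After 65 increments the reduction is 65 × £40 = £2,600, leaving £6; one more increment wipes it out. Increment 65 ends at excess 65 × £2,000 = £130,000, so the highest qualifying income is £62,200 + £130,000 = £192,200.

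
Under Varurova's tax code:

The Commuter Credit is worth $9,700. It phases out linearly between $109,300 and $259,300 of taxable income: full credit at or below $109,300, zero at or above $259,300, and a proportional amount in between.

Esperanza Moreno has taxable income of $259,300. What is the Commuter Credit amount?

$0

Commuter Credit: $259,300 is at or above $259,300, so the credit is $0.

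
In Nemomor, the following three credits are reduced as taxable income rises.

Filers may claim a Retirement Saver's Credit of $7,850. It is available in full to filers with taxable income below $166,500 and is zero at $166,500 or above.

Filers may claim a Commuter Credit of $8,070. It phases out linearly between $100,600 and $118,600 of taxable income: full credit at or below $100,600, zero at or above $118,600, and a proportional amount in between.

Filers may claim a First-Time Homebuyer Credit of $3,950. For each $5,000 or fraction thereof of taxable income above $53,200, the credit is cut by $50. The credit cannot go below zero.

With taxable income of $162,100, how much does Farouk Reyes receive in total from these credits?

$10,700

Retirement Saver's Credit: $162,100 is below the $166,500 cutoff, so the full $7,850 applies.
Commuter Credit: $162,100 is at or above $118,600, so the credit is $0.
First-Time Homebuyer Credit: income exceeds $53,200 by $108,900, which is 22 full-or-partial $5,000 increments; reduction = 22 × $50 = $1,100, leaving $2,850.
Total: $7,850 + $0 + $2,850 = $10,700.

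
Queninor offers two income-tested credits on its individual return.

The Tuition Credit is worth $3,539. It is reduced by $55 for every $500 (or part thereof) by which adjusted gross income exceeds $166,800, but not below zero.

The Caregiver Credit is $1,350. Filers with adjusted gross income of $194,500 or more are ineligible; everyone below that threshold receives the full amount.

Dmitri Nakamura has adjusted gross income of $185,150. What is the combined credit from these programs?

$2,854

Tuition Credit: income exceeds $166,800 by $18,350, which is 37 full-or-partial $500 increments; reduction = 37 × $55 = $2,035, leaving $1,504.
Caregiver Credit: $185,150 is below the $194,500 cutoff, so the full $1,350 applies.
Total: $1,504 + $1,350 = $2,854.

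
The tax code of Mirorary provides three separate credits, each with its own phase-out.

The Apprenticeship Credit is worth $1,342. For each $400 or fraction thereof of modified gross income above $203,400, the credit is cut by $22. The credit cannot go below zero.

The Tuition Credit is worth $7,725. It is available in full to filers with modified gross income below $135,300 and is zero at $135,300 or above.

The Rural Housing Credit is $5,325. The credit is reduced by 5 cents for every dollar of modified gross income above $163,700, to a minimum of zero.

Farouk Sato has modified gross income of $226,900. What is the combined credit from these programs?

$2,209

Apprenticeship Credit: income exceeds $203,400 by $23,500, which is 59 full-or-partial $400 increments; reduction = 59 × $22 = $1,298, leaving $44.
Tuition Credit: $226,900 meets or exceeds the $135,300 cutoff, so the credit is $0.
Rural Housing Credit: 5% of the $63,200 excess over $163,700 is $3,160; credit = $5,325 − $3,160 = $2,165.
Total: $44 + $0 + $2,165 = $2,209.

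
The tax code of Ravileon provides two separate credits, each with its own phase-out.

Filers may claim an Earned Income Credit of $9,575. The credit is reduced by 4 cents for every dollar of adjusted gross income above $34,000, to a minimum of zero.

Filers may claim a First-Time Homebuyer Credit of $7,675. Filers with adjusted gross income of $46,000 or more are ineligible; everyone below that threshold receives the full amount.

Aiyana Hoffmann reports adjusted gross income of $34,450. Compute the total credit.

$17,232

Earned Income Credit: 4% of the $450 excess over $34,000 is $18; credit = $9,575 − $18 = $9,557.
First-Time Homebuyer Credit: $34,450 is below the $46,000 cutoff, so the full $7,675 applies.
Total: $9,557 + $7,675 = $17,232.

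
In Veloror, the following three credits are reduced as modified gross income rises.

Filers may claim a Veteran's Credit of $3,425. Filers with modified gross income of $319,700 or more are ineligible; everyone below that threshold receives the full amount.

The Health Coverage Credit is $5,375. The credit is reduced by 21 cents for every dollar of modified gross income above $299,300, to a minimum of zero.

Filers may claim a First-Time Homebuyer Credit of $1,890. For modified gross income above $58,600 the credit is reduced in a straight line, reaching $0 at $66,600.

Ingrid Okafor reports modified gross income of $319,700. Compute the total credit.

Veteran's Credit: $319,700 meets or exceeds the $319,700 cutoff, so the credit is $0.
Health Coverage Credit: 21% of the $20,400 excess over $299,300 is $4,284; credit = $5,375 − $4,284 = $1,091.
First-Time Homebuyer Credit: $319,700 is at or above $66,600, so the credit is $0.
Total: $0 + $1,091 + $0 = $1,091.

$1,091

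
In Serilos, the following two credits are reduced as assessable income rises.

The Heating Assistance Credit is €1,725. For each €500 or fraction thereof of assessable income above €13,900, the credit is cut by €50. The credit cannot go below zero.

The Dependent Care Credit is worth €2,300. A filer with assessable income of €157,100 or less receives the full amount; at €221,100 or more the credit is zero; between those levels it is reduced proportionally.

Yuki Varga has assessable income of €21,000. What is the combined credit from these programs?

Heating Assistance Credit: income exceeds €13,900 by €7,100, which is 15 full-or-partial €500 increments; reduction = 15 × €50 = €750, leaving €975.
Dependent Care Credit: €21,000 is at or below the €157,100 threshold, so the full €2,300 applies.
Total: €975 + €2,300 = €3,275.

€3,275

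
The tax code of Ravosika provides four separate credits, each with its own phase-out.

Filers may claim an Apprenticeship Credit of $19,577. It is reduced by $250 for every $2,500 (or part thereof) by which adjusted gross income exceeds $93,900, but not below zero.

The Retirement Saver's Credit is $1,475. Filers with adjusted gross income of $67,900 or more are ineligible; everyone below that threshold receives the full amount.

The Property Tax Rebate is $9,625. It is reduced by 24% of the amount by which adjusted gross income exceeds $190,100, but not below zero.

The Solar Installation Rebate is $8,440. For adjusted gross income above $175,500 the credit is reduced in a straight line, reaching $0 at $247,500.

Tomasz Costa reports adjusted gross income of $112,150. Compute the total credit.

Apprenticeship Credit: income exceeds $93,900 by $18,250, which is 8 full-or-partial $2,500 increments; reduction = 8 × $250 = $2,000, leaving $17,577.
Retirement Saver's Credit: $112,150 meets or exceeds the $67,900 cutoff, so the credit is $0.
Property Tax Rebate: $112,150 is at or below the $190,100 threshold, so the full $9,625 applies.
Solar Installation Rebate: $112,150 is at or below the $175,500 threshold, so the full $8,440 applies.
Total: $17,577 + $0 + $9,625 + $8,440 = $35,642.

$35,642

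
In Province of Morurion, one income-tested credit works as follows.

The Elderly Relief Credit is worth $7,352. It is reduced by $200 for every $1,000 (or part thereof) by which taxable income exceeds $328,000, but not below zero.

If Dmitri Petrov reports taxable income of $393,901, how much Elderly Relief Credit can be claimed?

$0

Elderly Relief Credit: income exceeds $328,000 by $65,901 → 66 increments × $200 = $13,200 ≥ base, so the credit is $0.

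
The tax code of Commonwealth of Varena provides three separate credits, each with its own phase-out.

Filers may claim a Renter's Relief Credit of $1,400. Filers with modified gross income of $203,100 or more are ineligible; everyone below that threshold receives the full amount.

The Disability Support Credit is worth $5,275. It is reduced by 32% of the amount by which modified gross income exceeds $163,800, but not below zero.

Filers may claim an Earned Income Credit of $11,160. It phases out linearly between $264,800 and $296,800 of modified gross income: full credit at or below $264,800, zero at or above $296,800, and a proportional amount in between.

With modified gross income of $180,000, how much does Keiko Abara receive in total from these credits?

Renter's Relief Credit: $180,000 is below the $203,100 cutoff, so the full $1,400 applies.
Disability Support Credit: 32% of the $16,200 excess over $163,800 is $5,184; credit = $5,275 − $5,184 = $91.
Earned Income Credit: $180,000 is at or below the $264,800 threshold, so the full $11,160 applies.
Total: $1,400 + $91 + $11,160 = $12,651.

$12,651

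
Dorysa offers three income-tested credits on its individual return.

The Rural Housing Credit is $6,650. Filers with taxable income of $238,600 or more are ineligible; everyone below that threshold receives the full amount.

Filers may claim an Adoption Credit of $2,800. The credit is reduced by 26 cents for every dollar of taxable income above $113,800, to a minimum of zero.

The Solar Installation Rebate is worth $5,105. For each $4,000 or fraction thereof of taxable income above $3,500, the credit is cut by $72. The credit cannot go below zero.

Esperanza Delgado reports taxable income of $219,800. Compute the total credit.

$7,795

Rural Housing Credit: $219,800 is below the $238,600 cutoff, so the full $6,650 applies.
Adoption Credit: 26% of the $106,000 excess over $113,800 is $27,560 ≥ base, so the credit is $0.
Solar Installation Rebate: income exceeds $3,500 by $216,300, which is 55 full-or-partial $4,000 increments; reduction = 55 × $72 = $3,960, leaving $1,145.
Total: $6,650 + $0 + $1,145 = $7,795.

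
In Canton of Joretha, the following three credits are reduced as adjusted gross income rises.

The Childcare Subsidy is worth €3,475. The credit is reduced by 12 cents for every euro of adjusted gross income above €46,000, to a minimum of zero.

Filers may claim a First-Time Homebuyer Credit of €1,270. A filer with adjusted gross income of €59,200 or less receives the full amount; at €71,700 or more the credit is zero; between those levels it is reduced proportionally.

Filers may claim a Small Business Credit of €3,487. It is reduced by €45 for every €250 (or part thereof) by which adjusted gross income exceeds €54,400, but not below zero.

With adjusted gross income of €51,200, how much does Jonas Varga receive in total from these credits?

Childcare Subsidy: 12% of the €5,200 excess over €46,000 is €624; credit = €3,475 − €624 = €2,851.
First-Time Homebuyer Credit: €51,200 is at or below the €59,200 threshold, so the full €1,270 applies.
Small Business Credit: €51,200 is at or below the €54,400 threshold, so the full €3,487 applies.
Total: €2,851 + €1,270 + €3,487 = €7,608.

€7,608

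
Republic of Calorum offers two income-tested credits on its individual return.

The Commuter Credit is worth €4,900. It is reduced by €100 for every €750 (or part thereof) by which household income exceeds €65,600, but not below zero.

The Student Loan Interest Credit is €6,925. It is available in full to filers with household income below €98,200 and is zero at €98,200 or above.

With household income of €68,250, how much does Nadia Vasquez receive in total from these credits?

Commuter Credit: income exceeds €65,600 by €2,650, which is 4 full-or-partial €750 increments; reduction = 4 × €100 = €400, leaving €4,500.
Student Loan Interest Credit: €68,250 is below the €98,200 cutoff, so the full €6,925 applies.
Total: €4,500 + €6,925 = €11,425.

€11,425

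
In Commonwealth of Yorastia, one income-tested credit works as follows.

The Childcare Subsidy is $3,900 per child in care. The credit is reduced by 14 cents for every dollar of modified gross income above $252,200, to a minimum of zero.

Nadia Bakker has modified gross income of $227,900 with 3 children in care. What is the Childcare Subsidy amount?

Childcare Subsidy: base = 3 × $3,900 = $11,700. $227,900 is at or below the $252,200 threshold, so the full $11,700 applies.

$11,700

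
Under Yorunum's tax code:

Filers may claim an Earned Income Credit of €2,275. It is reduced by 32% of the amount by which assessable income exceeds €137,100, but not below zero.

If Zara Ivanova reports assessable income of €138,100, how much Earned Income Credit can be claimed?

€1,955

Earned Income Credit: 32% of the €1,000 excess over €137,100 is €320; credit = €2,275 − €320 = €1,955.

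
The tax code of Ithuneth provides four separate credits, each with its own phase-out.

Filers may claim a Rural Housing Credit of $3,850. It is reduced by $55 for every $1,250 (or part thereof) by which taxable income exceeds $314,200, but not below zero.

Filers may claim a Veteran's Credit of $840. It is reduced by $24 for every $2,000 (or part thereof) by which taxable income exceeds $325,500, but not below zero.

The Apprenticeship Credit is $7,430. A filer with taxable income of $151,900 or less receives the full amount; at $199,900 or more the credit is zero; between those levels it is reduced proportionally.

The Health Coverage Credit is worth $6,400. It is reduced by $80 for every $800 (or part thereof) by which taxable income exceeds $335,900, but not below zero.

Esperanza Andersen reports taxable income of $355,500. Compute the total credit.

Rural Housing Credit: income exceeds $314,200 by $41,300, which is 34 full-or-partial $1,250 increments; reduction = 34 × $55 = $1,870, leaving $1,980.
Veteran's Credit: income exceeds $325,500 by $30,000, which is 15 full-or-partial $2,000 increments; reduction = 15 × $24 = $360, leaving $480.
Apprenticeship Credit: $355,500 is at or above $199,900, so the credit is $0.
Health Coverage Credit: income exceeds $335,900 by $19,600, which is 25 full-or-partial $800 increments; reduction = 25 × $80 = $2,000, leaving $4,400.
Total: $1,980 + $480 + $0 + $4,400 = $6,860.

$6,860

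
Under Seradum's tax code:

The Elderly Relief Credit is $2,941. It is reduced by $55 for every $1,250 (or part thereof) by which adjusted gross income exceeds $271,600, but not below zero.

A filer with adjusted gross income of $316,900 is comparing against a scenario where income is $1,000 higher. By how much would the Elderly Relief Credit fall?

$55

At $316,900 — income exceeds $271,600 by $45,300, which is 37 full-or-partial $1,250 increments; reduction = 37 × $55 = $2,035, leaving $906.
At $317,900 — income exceeds $271,600 by $46,300, which is 38 full-or-partial $1,250 increments; reduction = 38 × $55 = $2,090, leaving $851.
Lost: $906 − $851 = $55.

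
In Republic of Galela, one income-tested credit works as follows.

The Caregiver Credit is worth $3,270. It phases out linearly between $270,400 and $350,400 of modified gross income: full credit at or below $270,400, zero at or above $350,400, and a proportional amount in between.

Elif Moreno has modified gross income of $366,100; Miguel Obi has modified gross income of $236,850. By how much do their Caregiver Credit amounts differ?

Elif ($366,100): Caregiver Credit: $366,100 is at or above $350,400, so the credit is $0.
Miguel ($236,850): Caregiver Credit: $236,850 is at or below the $270,400 threshold, so the full $3,270 applies.
Difference: |$0 − $3,270| = $3,270.

$3,270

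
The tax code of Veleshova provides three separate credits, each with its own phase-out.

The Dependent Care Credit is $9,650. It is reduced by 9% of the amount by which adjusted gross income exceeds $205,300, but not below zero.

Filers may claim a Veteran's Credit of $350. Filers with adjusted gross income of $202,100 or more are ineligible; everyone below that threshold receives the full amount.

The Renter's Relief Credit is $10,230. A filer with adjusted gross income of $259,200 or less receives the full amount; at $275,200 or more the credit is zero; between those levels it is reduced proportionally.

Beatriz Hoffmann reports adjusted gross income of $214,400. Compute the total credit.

Dependent Care Credit: 9% of the $9,100 excess over $205,300 is $819; credit = $9,650 − $819 = $8,831.
Veteran's Credit: $214,400 meets or exceeds the $202,100 cutoff, so the credit is $0.
Renter's Relief Credit: $214,400 is at or below the $259,200 threshold, so the full $10,230 applies.
Total: $8,831 + $0 + $10,230 = $19,061.

$19,061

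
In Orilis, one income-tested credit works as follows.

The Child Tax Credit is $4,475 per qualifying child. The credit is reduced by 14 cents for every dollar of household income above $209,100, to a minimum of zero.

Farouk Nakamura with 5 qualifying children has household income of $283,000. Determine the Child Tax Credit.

$12,029

Child Tax Credit: base = 5 × $4,475 = $22,375. 14% of the $73,900 excess over $209,100 is $10,346; credit = $22,375 − $10,346 = $12,029.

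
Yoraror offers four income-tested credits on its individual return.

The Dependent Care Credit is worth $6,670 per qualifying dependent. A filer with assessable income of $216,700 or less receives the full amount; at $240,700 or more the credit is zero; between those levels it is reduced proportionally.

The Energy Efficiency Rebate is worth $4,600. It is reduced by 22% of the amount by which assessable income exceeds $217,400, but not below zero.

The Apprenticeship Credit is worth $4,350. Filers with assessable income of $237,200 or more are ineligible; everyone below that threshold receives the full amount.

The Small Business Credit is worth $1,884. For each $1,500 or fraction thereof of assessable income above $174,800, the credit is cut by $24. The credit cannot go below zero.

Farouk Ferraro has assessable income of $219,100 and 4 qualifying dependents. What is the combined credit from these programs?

Dependent Care Credit: base = 4 × $6,670 = $26,680. $219,100 is $2,400 into a $24,000 phase-out range, leaving 21,600/24,000 of the credit: $26,680 × 21,600/24,000 = $24,012.
Energy Efficiency Rebate: 22% of the $1,700 excess over $217,400 is $374; credit = $4,600 − $374 = $4,226.
Apprenticeship Credit: $219,100 is below the $237,200 cutoff, so the full $4,350 applies.
Small Business Credit: income exceeds $174,800 by $44,300, which is 30 full-or-partial $1,500 increments; reduction = 30 × $24 = $720, leaving $1,164.
Total: $24,012 + $4,226 + $4,350 + $1,164 = $33,752.

$33,752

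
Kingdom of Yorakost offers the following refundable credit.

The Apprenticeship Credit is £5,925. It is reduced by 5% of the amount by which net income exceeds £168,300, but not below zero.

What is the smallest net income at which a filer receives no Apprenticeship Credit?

The credit falls by 5% of each pound above £168,300, so it reaches zero when the excess is £5,925 / 5% = £118,500: income = £168,300 + £118,500 = £286,800.

£286,800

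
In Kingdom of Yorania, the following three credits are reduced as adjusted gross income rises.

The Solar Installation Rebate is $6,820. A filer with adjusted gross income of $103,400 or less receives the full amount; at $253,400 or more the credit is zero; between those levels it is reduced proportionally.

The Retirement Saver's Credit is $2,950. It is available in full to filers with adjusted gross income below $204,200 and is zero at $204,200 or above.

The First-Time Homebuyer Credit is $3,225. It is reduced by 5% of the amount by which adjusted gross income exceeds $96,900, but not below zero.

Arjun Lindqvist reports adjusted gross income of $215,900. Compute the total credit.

$1,705

Solar Installation Rebate: $215,900 is $112,500 into a $150,000 phase-out range, leaving 37,500/150,000 of the credit: $6,820 × 37,500/150,000 = $1,705.
Retirement Saver's Credit: $215,900 meets or exceeds the $204,200 cutoff, so the credit is $0.
First-Time Homebuyer Credit: 5% of the $119,000 excess over $96,900 is $5,950 ≥ base, so the credit is $0.
Total: $1,705 + $0 + $0 = $1,705.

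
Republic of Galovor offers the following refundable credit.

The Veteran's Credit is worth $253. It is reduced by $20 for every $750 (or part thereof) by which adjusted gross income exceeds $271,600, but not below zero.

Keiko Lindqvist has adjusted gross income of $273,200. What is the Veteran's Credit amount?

$193

Veteran's Credit: income exceeds $271,600 by $1,600, which is 3 full-or-partial $750 increments; reduction = 3 × $20 = $60, leaving $193.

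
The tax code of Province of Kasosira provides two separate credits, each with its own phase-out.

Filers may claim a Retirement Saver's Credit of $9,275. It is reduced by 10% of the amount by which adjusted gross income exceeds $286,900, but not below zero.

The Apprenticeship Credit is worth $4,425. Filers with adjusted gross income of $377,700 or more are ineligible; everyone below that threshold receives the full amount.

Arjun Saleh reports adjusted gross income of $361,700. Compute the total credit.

Retirement Saver's Credit: 10% of the $74,800 excess over $286,900 is $7,480; credit = $9,275 − $7,480 = $1,795.
Apprenticeship Credit: $361,700 is below the $377,700 cutoff, so the full $4,425 applies.
Total: $1,795 + $4,425 = $6,220.

$6,220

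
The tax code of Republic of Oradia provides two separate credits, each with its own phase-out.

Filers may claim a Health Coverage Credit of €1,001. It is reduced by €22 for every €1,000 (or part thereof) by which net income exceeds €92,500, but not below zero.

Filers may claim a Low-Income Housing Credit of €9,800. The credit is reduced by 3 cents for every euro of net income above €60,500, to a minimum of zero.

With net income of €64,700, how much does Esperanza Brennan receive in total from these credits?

€10,675

Health Coverage Credit: €64,700 is at or below the €92,500 threshold, so the full €1,001 applies.
Low-Income Housing Credit: 3% of the €4,200 excess over €60,500 is €126; credit = €9,800 − €126 = €9,674.
Total: €1,001 + €9,674 = €10,675.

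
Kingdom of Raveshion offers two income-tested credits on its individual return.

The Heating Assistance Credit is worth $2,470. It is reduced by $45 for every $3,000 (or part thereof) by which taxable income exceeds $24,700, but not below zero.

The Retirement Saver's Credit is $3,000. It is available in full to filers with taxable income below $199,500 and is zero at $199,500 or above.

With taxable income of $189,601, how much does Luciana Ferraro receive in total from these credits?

$3,000

Heating Assistance Credit: income exceeds $24,700 by $164,901 → 55 increments × $45 = $2,475 ≥ base, so the credit is $0.
Retirement Saver's Credit: $189,601 is below the $199,500 cutoff, so the full $3,000 applies.
Total: $0 + $3,000 = $3,000.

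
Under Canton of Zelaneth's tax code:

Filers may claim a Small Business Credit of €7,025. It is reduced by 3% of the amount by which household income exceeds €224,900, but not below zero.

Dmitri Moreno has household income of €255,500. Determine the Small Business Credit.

€6,107

Small Business Credit: 3% of the €30,600 excess over €224,900 is €918; credit = €7,025 − €918 = €6,107.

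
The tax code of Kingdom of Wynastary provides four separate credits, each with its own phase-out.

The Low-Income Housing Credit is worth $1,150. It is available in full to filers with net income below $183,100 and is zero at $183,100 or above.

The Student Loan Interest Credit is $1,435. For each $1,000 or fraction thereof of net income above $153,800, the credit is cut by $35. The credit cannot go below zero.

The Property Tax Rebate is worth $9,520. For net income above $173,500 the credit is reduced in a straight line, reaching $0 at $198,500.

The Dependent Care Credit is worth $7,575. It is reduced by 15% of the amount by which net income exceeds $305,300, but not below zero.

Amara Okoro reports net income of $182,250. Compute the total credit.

$15,333

Low-Income Housing Credit: $182,250 is below the $183,100 cutoff, so the full $1,150 applies.
Student Loan Interest Credit: income exceeds $153,800 by $28,450, which is 29 full-or-partial $1,000 increments; reduction = 29 × $35 = $1,015, leaving $420.
Property Tax Rebate: $182,250 is $8,750 into a $25,000 phase-out range, leaving 16,250/25,000 of the credit: $9,520 × 16,250/25,000 = $6,188.
Dependent Care Credit: $182,250 is at or below the $305,300 threshold, so the full $7,575 applies.
Total: $1,150 + $420 + $6,188 + $7,575 = $15,333.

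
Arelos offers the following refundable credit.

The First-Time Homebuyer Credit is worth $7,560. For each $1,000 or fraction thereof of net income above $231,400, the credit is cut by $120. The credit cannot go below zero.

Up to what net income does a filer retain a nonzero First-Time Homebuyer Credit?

$293,400

After 62 increments the reduction is 62 × $120 = $7,440, leaving $120; one more increment wipes it out. Increment 62 ends at excess 62 × $1,000 = $62,000, so the highest qualifying income is $231,400 + $62,000 = $293,400.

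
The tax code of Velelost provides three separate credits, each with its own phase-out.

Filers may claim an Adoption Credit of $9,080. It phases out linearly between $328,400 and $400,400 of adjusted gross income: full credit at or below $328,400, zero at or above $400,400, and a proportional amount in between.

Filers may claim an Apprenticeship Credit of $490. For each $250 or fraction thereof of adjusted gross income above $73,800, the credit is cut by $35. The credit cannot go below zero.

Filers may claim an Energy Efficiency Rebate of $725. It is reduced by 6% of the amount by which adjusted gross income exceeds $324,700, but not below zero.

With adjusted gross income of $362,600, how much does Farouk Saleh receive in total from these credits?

Adoption Credit: $362,600 is $34,200 into a $72,000 phase-out range, leaving 37,800/72,000 of the credit: $9,080 × 37,800/72,000 = $4,767.
Apprenticeship Credit: income exceeds $73,800 by $288,800 → 1156 increments × $35 = $40,460 ≥ base, so the credit is $0.
Energy Efficiency Rebate: 6% of the $37,900 excess over $324,700 is $2,274 ≥ base, so the credit is $0.
Total: $4,767 + $0 + $0 = $4,767.

$4,767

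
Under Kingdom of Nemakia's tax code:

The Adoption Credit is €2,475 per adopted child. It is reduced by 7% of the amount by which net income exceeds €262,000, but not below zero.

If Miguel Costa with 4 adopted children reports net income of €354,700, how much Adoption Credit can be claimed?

Adoption Credit: base = 4 × €2,475 = €9,900. 7% of the €92,700 excess over €262,000 is €6,489; credit = €9,900 − €6,489 = €3,411.

€3,411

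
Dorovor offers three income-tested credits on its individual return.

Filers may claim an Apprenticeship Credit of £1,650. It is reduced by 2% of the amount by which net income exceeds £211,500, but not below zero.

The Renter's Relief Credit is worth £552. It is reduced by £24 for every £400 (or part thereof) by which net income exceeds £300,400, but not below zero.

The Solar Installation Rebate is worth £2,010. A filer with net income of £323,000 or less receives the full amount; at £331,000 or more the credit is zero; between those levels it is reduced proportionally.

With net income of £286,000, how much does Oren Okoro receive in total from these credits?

£2,722

Apprenticeship Credit: 2% of the £74,500 excess over £211,500 is £1,490; credit = £1,650 − £1,490 = £160.
Renter's Relief Credit: £286,000 is at or below the £300,400 threshold, so the full £552 applies.
Solar Installation Rebate: £286,000 is at or below the £323,000 threshold, so the full £2,010 applies.
Total: £160 + £552 + £2,010 = £2,722.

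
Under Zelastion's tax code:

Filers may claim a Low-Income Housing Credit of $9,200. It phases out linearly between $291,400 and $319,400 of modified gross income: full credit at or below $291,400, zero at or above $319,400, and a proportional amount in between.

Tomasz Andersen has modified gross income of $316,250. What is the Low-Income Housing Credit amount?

Low-Income Housing Credit: $316,250 is $24,850 into a $28,000 phase-out range, leaving 3,150/28,000 of the credit: $9,200 × 3,150/28,000 = $1,035.

$1,035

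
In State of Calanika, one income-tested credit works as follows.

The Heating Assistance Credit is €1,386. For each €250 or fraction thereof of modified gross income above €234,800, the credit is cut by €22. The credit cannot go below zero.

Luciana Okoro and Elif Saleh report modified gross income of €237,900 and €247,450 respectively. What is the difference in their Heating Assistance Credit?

Luciana (€237,900): Heating Assistance Credit: income exceeds €234,800 by €3,100, which is 13 full-or-partial €250 increments; reduction = 13 × €22 = €286, leaving €1,100.
Elif (€247,450): Heating Assistance Credit: income exceeds €234,800 by €12,650, which is 51 full-or-partial €250 increments; reduction = 51 × €22 = €1,122, leaving €264.
Difference: |€1,100 − €264| = €836.

€836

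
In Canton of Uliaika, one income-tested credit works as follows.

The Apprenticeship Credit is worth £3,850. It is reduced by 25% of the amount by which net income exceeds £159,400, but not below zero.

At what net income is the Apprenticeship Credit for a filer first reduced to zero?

£174,800

The credit falls by 25% of each pound above £159,400, so it reaches zero when the excess is £3,850 / 25% = £15,400: income = £159,400 + £15,400 = £174,800.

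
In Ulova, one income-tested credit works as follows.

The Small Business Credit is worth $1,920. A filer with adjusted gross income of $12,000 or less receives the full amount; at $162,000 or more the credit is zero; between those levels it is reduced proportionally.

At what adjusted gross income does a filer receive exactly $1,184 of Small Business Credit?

$1,184 is 1,184/1,920 of the full $1,920, so 736/1,920 of the $150,000 range has been used: income = $12,000 + $150,000 × 736/1,920 = $69,500.

$69,500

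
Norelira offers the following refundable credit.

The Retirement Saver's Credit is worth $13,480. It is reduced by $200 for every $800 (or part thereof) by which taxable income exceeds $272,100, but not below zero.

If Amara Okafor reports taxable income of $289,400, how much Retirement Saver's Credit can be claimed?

Retirement Saver's Credit: income exceeds $272,100 by $17,300, which is 22 full-or-partial $800 increments; reduction = 22 × $200 = $4,400, leaving $9,080.

$9,080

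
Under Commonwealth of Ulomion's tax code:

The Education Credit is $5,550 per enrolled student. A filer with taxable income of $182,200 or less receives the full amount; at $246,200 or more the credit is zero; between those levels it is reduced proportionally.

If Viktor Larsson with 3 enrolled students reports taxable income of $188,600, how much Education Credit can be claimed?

$14,985

Education Credit: base = 3 × $5,550 = $16,650. $188,600 is $6,400 into a $64,000 phase-out range, leaving 57,600/64,000 of the credit: $16,650 × 57,600/64,000 = $14,985.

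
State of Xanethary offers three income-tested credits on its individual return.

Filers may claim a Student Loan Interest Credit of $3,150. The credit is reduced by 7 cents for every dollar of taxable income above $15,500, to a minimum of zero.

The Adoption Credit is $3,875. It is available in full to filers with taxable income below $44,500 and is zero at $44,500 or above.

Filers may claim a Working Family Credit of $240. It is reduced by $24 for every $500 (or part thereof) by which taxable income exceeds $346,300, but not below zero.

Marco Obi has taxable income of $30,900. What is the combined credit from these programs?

$6,187

Student Loan Interest Credit: 7% of the $15,400 excess over $15,500 is $1,078; credit = $3,150 − $1,078 = $2,072.
Adoption Credit: $30,900 is below the $44,500 cutoff, so the full $3,875 applies.
Working Family Credit: $30,900 is at or below the $346,300 threshold, so the full $240 applies.
Total: $2,072 + $3,875 + $240 = $6,187.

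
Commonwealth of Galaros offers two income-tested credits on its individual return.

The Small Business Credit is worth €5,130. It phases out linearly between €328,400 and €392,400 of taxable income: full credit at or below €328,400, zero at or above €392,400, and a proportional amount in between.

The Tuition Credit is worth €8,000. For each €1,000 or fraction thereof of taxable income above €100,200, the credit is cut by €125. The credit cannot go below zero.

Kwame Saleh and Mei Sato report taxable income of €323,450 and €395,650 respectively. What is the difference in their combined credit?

€5,130

Kwame (€323,450): Small Business Credit: €323,450 is at or below the €328,400 threshold, so the full €5,130 applies. Tuition Credit: income exceeds €100,200 by €223,250 → 224 increments × €125 = €28,000 ≥ base, so the credit is €0. total €5,130 + €0 = €5,130
Mei (€395,650): Small Business Credit: €395,650 is at or above €392,400, so the credit is €0. Tuition Credit: income exceeds €100,200 by €295,450 → 296 increments × €125 = €37,000 ≥ base, so the credit is €0. total €0 + €0 = €0
Difference: |€5,130 − €0| = €5,130.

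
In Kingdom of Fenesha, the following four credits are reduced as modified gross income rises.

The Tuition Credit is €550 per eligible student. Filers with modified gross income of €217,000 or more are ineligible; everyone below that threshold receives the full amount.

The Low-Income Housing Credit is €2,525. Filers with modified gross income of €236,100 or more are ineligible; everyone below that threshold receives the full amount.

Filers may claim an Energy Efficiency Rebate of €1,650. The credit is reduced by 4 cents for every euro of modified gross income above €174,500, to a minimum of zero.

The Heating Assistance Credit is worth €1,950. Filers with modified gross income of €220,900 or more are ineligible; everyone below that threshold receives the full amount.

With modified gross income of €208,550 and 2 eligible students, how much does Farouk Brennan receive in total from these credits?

€5,863

Tuition Credit: base = 2 × €550 = €1,100. €208,550 is below the €217,000 cutoff, so the full €1,100 applies.
Low-Income Housing Credit: €208,550 is below the €236,100 cutoff, so the full €2,525 applies.
Energy Efficiency Rebate: 4% of the €34,050 excess over €174,500 is €1,362; credit = €1,650 − €1,362 = €288.
Heating Assistance Credit: €208,550 is below the €220,900 cutoff, so the full €1,950 applies.
Total: €1,100 + €2,525 + €288 + €1,950 = €5,863.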